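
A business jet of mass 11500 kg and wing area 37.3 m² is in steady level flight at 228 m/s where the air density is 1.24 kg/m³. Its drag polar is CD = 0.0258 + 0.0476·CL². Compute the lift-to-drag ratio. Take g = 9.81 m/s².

Weight W = mg = 11500 × 9.81 = 1.1282×10^5 N; in level flight L = W.
Dynamic pressure q = 0.5 × 1.24 × 228² = 32230 Pa.
CL = 2W/(ρv²S) = 2×1.1282×10^5/(1.24×228²×37.3) = 0.09384.
CD = 0.0258 + 0.0476 × 0.09384² = 0.02622.
L/D = CL/CD = 0.09384 / 0.02622 = 3.58

L/D = 3.58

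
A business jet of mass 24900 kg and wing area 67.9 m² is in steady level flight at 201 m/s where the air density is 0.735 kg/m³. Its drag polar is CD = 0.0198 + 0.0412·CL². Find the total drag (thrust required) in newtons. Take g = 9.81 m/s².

Weight W = mg = 24900 × 9.81 = 2.4427×10^5 N; in level flight L = W.
Dynamic pressure q = 0.5 × 0.735 × 201² = 14850 Pa.
CL = 2W/(ρv²S) = 2×2.4427×10^5/(0.735×201²×67.9) = 0.2423.
CD = 0.0198 + 0.0412 × 0.2423² = 0.02222.
D = q·S·CD = 14850 × 67.9 × 0.02222 = 22400 N

D = 22400 N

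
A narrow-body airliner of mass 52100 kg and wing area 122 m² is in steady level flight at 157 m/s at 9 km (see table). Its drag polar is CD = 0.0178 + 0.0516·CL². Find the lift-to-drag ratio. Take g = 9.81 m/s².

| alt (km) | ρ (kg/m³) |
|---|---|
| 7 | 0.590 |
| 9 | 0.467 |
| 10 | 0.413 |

At 9 km, from the table: ρ = 0.467 kg/m³.
Weight W = mg = 52100 × 9.81 = 5.111×10^5 N; in level flight L = W.
q = ½ρv² = ½ × 0.467 × 157² = 5756 Pa.
CL = 2W/(ρv²S) = 2×5.111×10^5/(0.467×157²×122) = 0.7279.
CD = 0.0178 + 0.0516 × 0.7279² = 0.04514.
L/D = CL/CD = 0.7279 / 0.04514 = 16.1

L/D = 16.1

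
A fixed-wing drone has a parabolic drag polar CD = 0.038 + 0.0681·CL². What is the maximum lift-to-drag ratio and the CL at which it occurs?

(L/D)max = 9.83, at CL = 0.747

For CD = CD0 + K·CL², (L/D)max occurs at CL* = √(CD0/K) and equals 1/(2√(K·CD0)).
(L/D)max = 1/(2√(0.0681 × 0.038)) = 1/(2 × 0.05087) = 9.83
CL* = √(0.038/0.0681) = 0.747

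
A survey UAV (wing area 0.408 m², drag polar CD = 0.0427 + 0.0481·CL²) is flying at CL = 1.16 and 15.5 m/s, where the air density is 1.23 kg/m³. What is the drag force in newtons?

D = 6.48 N

CD = 0.0427 + 0.0481 × 1.16² = 0.1074
D = ½ρv²S·CD = ½ × 1.23 × 15.5² × 0.408 × 0.1074 = 6.48 N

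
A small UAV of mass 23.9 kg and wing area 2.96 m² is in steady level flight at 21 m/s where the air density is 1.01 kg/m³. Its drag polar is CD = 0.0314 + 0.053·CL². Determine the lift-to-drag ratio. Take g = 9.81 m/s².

Level flight ⇒ L = W = m·g = 23.9 × 9.81 = 234.46 N.
q = ½ρv² = ½ × 1.01 × 21² = 222.7 Pa.
Required CL = L/(qS) = 234.46/(222.7·2.96) = 0.3557.
CD = 0.0314 + 0.053 × 0.3557² = 0.0381.
L/D = CL/CD = 0.3557 / 0.0381 = 9.33

L/D = 9.33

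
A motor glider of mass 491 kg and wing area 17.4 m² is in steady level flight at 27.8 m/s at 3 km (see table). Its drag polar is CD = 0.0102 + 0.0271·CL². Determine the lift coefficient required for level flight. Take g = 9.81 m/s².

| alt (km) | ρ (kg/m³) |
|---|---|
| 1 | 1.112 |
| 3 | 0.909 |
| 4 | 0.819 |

CL = 0.788

At 3 km, from the table: ρ = 0.909 kg/m³.
In steady level flight, lift balances weight: W = mg = 491 × 9.81 = 4816.7 N.
Dynamic pressure q = 0.5 × 0.909 × 27.8² = 351.3 Pa.
Required CL = L/(qS) = 4816.7/(351.3·17.4) = 0.7881.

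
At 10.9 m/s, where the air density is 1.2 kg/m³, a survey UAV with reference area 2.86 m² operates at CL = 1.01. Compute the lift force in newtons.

L = 206 N

L = ½ρv²S·CL = ½ × 1.2 × 10.9² × 2.86 × 1.01 = 206 N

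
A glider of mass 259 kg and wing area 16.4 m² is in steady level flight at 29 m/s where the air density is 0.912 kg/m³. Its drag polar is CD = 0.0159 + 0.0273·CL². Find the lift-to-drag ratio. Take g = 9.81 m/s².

L/D = 19.8

Weight W = mg = 259 × 9.81 = 2540.8 N; in level flight L = W.
Dynamic pressure q = 0.5 × 0.912 × 29² = 383.5 Pa.
CL = W/(q·S) = 2540.8 / (383.5 × 16.4) = 0.404.
CD = 0.0159 + 0.0273 × 0.404² = 0.02036.
L/D = CL/CD = 0.404 / 0.02036 = 19.8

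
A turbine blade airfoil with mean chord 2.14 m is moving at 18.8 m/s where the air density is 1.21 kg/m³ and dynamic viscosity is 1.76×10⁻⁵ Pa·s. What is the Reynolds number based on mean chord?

Re = ρ·v·c/μ = 1.21 × 18.8 × 2.14 / (1.76×10⁻⁵) = 2.77×10^6

Re = 2.77×10^6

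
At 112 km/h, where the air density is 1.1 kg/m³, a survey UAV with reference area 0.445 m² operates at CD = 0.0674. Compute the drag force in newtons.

D = 16 N

Convert speed: v = 112 km/h ÷ 3.6 = 31.11 m/s.
D = ½ρv²S·CD = ½ × 1.1 × 31.11² × 0.445 × 0.0674 = 16 N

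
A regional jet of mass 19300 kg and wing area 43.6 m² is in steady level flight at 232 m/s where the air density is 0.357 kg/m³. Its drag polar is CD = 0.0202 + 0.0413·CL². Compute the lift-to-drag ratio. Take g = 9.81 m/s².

L/D = 15.8

In steady level flight, lift balances weight: W = mg = 19300 × 9.81 = 1.8933×10^5 N.
Dynamic pressure q = 0.5 × 0.357 × 232² = 9608 Pa.
CL = 2W/(ρv²S) = 2×1.8933×10^5/(0.357×232²×43.6) = 0.452.
CD = 0.0202 + 0.0413 × 0.452² = 0.02864.
L/D = CL/CD = 0.452 / 0.02864 = 15.8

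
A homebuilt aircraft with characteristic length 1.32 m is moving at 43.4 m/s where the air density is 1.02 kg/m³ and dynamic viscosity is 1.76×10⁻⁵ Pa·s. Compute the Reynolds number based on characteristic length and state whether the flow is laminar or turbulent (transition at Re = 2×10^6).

Re = ρ·v·c/μ = 1.02 × 43.4 × 1.32 / (1.76×10⁻⁵) = 3.32×10^6
Since 3.32×10^6 > 2×10^6, the flow is turbulent.

Re = 3.32×10^6 (turbulent)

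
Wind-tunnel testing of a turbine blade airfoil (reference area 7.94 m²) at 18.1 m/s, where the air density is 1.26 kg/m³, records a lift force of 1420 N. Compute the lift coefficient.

CL = 0.867

From L = ½ρv²S·CL, rearranging gives CL = 2L/(ρv²S).
CL = 2 × 1420 / (1.26 × 18.1² × 7.94) = 0.867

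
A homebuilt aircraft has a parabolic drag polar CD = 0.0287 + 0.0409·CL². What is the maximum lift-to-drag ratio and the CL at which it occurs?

(L/D)max = 14.6, at CL = 0.838

For CD = CD0 + K·CL², (L/D)max occurs at CL* = √(CD0/K) and equals 1/(2√(K·CD0)).
(L/D)max = 1/(2√(0.0409 × 0.0287)) = 1/(2 × 0.03426) = 14.6
CL* = √(0.0287/0.0409) = 0.838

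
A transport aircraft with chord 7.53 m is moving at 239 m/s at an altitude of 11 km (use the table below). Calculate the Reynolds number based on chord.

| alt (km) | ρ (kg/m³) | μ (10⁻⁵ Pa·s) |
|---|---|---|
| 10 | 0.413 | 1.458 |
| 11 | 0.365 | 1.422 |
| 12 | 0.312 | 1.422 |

At 11 km, from the table: ρ = 0.365 kg/m³, μ = 1.422×10⁻⁵ Pa·s.
Re = ρ·v·c/μ = 0.365 × 239 × 7.53 / (1.422×10⁻⁵) = 4.62×10^7

Re = 4.62×10^7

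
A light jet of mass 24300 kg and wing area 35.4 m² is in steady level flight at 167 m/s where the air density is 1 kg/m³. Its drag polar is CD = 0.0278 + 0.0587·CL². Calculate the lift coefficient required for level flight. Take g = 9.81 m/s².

CL = 0.483

Level flight ⇒ L = W = m·g = 24300 × 9.81 = 2.3838×10^5 N.
q = ½ρv² = ½ × 1 × 167² = 13940 Pa.
CL = 2W/(ρv²S) = 2×2.3838×10^5/(1×167²×35.4) = 0.4829.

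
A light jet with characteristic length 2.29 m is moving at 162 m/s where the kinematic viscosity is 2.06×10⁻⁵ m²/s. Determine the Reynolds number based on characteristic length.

Re = v·c/ν = 162 × 2.29 / (2.06×10⁻⁵) = 1.8×10^7

Re = 1.8×10^7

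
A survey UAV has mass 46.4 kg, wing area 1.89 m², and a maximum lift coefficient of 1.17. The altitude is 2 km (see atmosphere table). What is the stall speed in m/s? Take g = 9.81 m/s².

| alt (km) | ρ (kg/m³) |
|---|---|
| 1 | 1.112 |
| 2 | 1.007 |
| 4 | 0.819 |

V_stall = 20.2 m/s

At 2 km, from the table: ρ = 1.007 kg/m³.
At stall, lift equals weight: L = W = m·g = 46.4 × 9.81 = 455.2 N.
From L = ½ρV²S·CL,max = W: V_stall = √(2W/(ρSCL,max)) = √(2·455.2/(1.007·1.89·1.17))
V_stall = √408.8 = 20.2 m/s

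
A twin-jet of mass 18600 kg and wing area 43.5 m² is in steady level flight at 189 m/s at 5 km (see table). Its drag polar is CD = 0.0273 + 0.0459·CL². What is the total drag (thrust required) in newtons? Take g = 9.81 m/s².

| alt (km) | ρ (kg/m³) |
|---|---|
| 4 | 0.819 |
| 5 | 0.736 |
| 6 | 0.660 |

At 5 km, from the table: ρ = 0.736 kg/m³.
Level flight ⇒ L = W = m·g = 18600 × 9.81 = 1.8247×10^5 N.
Dynamic pressure q = 0.5 × 0.736 × 189² = 13150 Pa.
CL = W/(q·S) = 1.8247×10^5 / (13150 × 43.5) = 0.3191.
CD = 0.0273 + 0.0459 × 0.3191² = 0.03197.
D = q·S·CD = 13150 × 43.5 × 0.03197 = 18280 N

D = 18300 N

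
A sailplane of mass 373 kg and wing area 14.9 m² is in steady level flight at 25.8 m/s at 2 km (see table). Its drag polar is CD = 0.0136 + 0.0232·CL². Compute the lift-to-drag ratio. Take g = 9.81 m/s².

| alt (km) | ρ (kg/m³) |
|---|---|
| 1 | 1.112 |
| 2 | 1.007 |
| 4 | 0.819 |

At 2 km, from the table: ρ = 1.007 kg/m³.
Level flight ⇒ L = W = m·g = 373 × 9.81 = 3659.1 N.
q = ½ρv² = ½ × 1.007 × 25.8² = 335.1 Pa.
Required CL = L/(qS) = 3659.1/(335.1·14.9) = 0.7327.
CD = 0.0136 + 0.0232 × 0.7327² = 0.02606.
L/D = CL/CD = 0.7327 / 0.02606 = 28.1

L/D = 28.1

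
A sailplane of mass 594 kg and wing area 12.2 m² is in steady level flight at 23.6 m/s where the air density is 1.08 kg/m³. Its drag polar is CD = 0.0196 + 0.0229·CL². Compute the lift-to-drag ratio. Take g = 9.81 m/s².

L/D = 20.5

Weight W = mg = 594 × 9.81 = 5827.1 N; in level flight L = W.
q = ½ρv² = ½ × 1.08 × 23.6² = 300.8 Pa.
CL = 2W/(ρv²S) = 2×5827.1/(1.08×23.6²×12.2) = 1.588.
CD = 0.0196 + 0.0229 × 1.588² = 0.07736.
L/D = CL/CD = 1.588 / 0.07736 = 20.5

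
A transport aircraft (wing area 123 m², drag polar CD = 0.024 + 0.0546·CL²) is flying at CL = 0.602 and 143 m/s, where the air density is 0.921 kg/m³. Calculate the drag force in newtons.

D = 50700 N

CD = 0.024 + 0.0546 × 0.602² = 0.04379
D = ½ρv²S·CD = ½ × 0.921 × 143² × 123 × 0.04379 = 50700 N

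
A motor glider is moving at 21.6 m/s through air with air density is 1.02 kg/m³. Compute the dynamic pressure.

q = ½ρv² = ½ × 1.02 × 21.6² = 238 Pa

q = 238 Pa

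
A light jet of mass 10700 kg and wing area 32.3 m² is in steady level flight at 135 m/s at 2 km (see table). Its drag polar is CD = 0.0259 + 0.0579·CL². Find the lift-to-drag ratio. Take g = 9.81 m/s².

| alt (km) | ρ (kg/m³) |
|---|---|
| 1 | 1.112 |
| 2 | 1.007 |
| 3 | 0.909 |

At 2 km, from the table: ρ = 1.007 kg/m³.
Weight W = mg = 10700 × 9.81 = 1.0497×10^5 N; in level flight L = W.
Dynamic pressure q = 0.5 × 1.007 × 135² = 9176 Pa.
CL = 2W/(ρv²S) = 2×1.0497×10^5/(1.007×135²×32.3) = 0.3541.
CD = 0.0259 + 0.0579 × 0.3541² = 0.03316.
L/D = CL/CD = 0.3541 / 0.03316 = 10.7

L/D = 10.7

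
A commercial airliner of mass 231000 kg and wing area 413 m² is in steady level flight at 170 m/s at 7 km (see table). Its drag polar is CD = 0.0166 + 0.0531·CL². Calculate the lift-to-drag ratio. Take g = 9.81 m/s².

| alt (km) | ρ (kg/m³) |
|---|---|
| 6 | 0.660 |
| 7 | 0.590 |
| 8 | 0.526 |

L/D = 16.7

At 7 km, from the table: ρ = 0.590 kg/m³.
In steady level flight, lift balances weight: W = mg = 231000 × 9.81 = 2.2661×10^6 N.
q = ½ρv² = ½ × 0.59 × 170² = 8526 Pa.
CL = W/(q·S) = 2.2661×10^6 / (8526 × 413) = 0.6436.
CD = 0.0166 + 0.0531 × 0.6436² = 0.03859.
L/D = CL/CD = 0.6436 / 0.03859 = 16.7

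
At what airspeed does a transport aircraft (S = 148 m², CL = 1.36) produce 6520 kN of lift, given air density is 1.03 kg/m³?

L = ½ρv²S·CL ⇒ v = √(2L/(ρ·S·CL))
v = √(2 × 6.52×10^6 / (1.03 × 148 × 1.36)) = √62900 = 251 m/s

v = 251 m/s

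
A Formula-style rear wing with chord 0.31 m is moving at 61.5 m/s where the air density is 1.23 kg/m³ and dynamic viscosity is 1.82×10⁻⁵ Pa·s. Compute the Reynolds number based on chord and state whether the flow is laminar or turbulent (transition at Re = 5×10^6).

Re = ρ·v·c/μ = 1.23 × 61.5 × 0.31 / (1.82×10⁻⁵) = 1.29×10^6
Since 1.29×10^6 < 5×10^6, the flow is laminar.

Re = 1.29×10^6 (laminar)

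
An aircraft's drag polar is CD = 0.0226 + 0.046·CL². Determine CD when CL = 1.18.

CD = 0.0226 + 0.046 × 1.18² = 0.0226 + 0.06405 = 0.0867

CD = 0.0867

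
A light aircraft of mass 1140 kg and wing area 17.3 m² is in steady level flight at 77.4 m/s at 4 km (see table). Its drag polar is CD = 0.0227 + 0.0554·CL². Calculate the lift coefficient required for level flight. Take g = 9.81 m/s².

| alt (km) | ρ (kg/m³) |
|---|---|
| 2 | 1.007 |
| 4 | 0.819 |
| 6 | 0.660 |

At 4 km, from the table: ρ = 0.819 kg/m³.
Weight W = mg = 1140 × 9.81 = 11183 N; in level flight L = W.
Dynamic pressure q = 0.5 × 0.819 × 77.4² = 2453 Pa.
Required CL = L/(qS) = 11183/(2453·17.3) = 0.2635.

CL = 0.264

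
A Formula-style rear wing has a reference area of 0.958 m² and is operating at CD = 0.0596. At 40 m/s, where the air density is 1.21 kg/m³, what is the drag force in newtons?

Dynamic pressure q = ½ρv² = ½ × 1.21 × 40² = 968 Pa.
D = q·S·CD = 968 × 0.958 × 0.0596 = 55.3 N

D = 55.3 N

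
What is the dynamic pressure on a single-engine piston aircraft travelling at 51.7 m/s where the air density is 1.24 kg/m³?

q = 1660 Pa

q = ½ρv² = ½ × 1.24 × 51.7² = 1660 Pa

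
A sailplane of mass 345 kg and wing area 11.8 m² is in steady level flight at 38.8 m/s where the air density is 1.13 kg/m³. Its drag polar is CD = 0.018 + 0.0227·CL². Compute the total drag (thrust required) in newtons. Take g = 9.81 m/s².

Level flight ⇒ L = W = m·g = 345 × 9.81 = 3384.5 N.
q = ½ρv² = ½ × 1.13 × 38.8² = 850.6 Pa.
Required CL = L/(qS) = 3384.5/(850.6·11.8) = 0.3372.
CD = 0.018 + 0.0227 × 0.3372² = 0.02058.
D = q·S·CD = 850.6 × 11.8 × 0.02058 = 206.6 N

D = 207 N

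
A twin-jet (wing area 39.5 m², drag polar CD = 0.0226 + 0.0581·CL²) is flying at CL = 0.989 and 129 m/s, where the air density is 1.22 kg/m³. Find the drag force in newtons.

D = 31800 N

CD = 0.0226 + 0.0581 × 0.989² = 0.07943
D = ½ρv²S·CD = ½ × 1.22 × 129² × 39.5 × 0.07943 = 31800 N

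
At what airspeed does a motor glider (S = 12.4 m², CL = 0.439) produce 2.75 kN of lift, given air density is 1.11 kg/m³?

v = 30.2 m/s

L = ½ρv²S·CL ⇒ v = √(2L/(ρ·S·CL))
v = √(2 × 2750 / (1.11 × 12.4 × 0.439)) = √910.2 = 30.2 m/s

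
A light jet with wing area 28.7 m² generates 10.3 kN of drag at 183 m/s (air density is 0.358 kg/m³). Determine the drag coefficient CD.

From D = ½ρv²S·CD, rearranging gives CD = 2D/(ρv²S).
CD = 2 × 10300 / (0.358 × 183² × 28.7) = 0.0599

CD = 0.0599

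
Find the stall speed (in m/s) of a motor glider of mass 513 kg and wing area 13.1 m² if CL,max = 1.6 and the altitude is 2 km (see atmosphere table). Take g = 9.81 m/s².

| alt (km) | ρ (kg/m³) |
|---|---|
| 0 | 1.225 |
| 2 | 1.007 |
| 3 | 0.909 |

V_stall = 21.8 m/s

At 2 km, from the table: ρ = 1.007 kg/m³.
Weight W = mg = 513 × 9.81 = 5033 N.
From L = ½ρV²S·CL,max = W: V_stall = √(2W/(ρSCL,max)) = √(2·5033/(1.007·13.1·1.6))
V_stall = √476.9 = 21.8 m/s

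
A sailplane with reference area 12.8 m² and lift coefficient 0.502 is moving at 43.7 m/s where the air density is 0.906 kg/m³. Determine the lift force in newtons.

L = 5560 N

Dynamic pressure q = ½ρv² = ½ × 0.906 × 43.7² = 865.1 Pa.
L = q·S·CL = 865.1 × 12.8 × 0.502 = 5560 N ≈ 5.56 kN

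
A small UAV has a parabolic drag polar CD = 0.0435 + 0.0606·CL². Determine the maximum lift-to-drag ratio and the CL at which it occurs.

(L/D)max = 9.74, at CL = 0.847

For CD = CD0 + K·CL², (L/D)max occurs at CL* = √(CD0/K) and equals 1/(2√(K·CD0)).
(L/D)max = 1/(2√(0.0606 × 0.0435)) = 1/(2 × 0.05134) = 9.74
CL* = √(0.0435/0.0606) = 0.847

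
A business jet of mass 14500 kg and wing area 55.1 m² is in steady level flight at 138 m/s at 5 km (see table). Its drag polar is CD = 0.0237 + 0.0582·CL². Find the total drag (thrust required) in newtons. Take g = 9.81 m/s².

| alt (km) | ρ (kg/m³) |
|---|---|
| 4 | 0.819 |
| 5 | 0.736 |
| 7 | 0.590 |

D = 12200 N

At 5 km, from the table: ρ = 0.736 kg/m³.
Weight W = mg = 14500 × 9.81 = 1.4224×10^5 N; in level flight L = W.
q = ½ρv² = ½ × 0.736 × 138² = 7008 Pa.
CL = W/(q·S) = 1.4224×10^5 / (7008 × 55.1) = 0.3684.
CD = 0.0237 + 0.0582 × 0.3684² = 0.0316.
D = q·S·CD = 7008 × 55.1 × 0.0316 = 12200 N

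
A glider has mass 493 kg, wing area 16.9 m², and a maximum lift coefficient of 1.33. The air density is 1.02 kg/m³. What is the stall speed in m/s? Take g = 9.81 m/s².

At stall, lift equals weight: L = W = m·g = 493 × 9.81 = 4836 N.
From L = ½ρV²S·CL,max = W: V_stall = √(2W/(ρSCL,max)) = √(2·4836/(1.02·16.9·1.33))
V_stall = √421.9 = 20.5 m/s

V_stall = 20.5 m/s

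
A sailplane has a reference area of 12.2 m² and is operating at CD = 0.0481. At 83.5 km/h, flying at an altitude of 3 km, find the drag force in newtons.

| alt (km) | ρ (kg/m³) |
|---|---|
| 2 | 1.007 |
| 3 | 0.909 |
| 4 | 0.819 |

D = 143 N

At 3 km, from the table: ρ = 0.909 kg/m³.
Convert speed: v = 83.5 km/h ÷ 3.6 = 23.19 m/s.
D = ½ρv²S·CD = ½ × 0.909 × 23.19² × 12.2 × 0.0481 = 143 N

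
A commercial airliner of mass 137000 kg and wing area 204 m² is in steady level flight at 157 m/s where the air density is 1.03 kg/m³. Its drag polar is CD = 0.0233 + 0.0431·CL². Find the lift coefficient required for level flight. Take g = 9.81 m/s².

In steady level flight, lift balances weight: W = mg = 137000 × 9.81 = 1.344×10^6 N.
Dynamic pressure q = 0.5 × 1.03 × 157² = 12690 Pa.
CL = 2W/(ρv²S) = 2×1.344×10^6/(1.03×157²×204) = 0.519.

CL = 0.519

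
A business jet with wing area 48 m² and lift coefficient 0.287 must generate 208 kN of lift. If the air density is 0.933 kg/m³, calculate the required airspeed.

L = ½ρv²S·CL ⇒ v = √(2L/(ρ·S·CL))
v = √(2 × 2.08×10^5 / (0.933 × 48 × 0.287)) = √32370 = 180 m/s

v = 180 m/s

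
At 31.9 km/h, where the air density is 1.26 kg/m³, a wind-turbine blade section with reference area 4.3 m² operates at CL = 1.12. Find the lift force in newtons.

L = 238 N

Convert speed: v = 31.9 km/h ÷ 3.6 = 8.861 m/s.
L = ½ρv²S·CL = ½ × 1.26 × 8.861² × 4.3 × 1.12 = 238 N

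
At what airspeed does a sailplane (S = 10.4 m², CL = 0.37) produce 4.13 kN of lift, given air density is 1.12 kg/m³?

L = ½ρv²S·CL ⇒ v = √(2L/(ρ·S·CL))
v = √(2 × 4130 / (1.12 × 10.4 × 0.37)) = √1917 = 43.8 m/s

v = 43.8 m/s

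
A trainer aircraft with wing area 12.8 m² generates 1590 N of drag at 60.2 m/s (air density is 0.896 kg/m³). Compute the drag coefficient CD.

CD = 0.0765

From D = ½ρv²S·CD, rearranging gives CD = 2D/(ρv²S).
CD = 2 × 1590 / (0.896 × 60.2² × 12.8) = 0.0765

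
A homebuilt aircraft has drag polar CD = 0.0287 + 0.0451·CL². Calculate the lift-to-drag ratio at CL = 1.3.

CD = 0.0287 + 0.0451 × 1.3² = 0.1049
L/D = CL/CD = 1.3 / 0.1049 = 12.4

L/D = 12.4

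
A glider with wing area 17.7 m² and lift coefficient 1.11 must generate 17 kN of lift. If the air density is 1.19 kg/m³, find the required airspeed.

v = 38.1 m/s

L = ½ρv²S·CL ⇒ v = √(2L/(ρ·S·CL))
v = √(2 × 17000 / (1.19 × 17.7 × 1.11)) = √1454 = 38.1 m/s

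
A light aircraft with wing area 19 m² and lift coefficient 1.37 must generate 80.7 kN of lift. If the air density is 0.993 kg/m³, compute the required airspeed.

v = 79 m/s

L = ½ρv²S·CL ⇒ v = √(2L/(ρ·S·CL))
v = √(2 × 80700 / (0.993 × 19 × 1.37)) = √6244 = 79 m/s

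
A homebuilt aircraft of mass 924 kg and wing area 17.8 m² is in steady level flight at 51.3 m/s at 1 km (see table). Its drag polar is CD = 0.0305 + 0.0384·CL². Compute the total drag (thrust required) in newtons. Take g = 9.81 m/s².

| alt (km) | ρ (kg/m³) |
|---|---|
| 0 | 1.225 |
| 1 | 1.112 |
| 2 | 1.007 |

At 1 km, from the table: ρ = 1.112 kg/m³.
Weight W = mg = 924 × 9.81 = 9064.4 N; in level flight L = W.
Dynamic pressure q = 0.5 × 1.112 × 51.3² = 1463 Pa.
CL = 2W/(ρv²S) = 2×9064.4/(1.112×51.3²×17.8) = 0.348.
CD = 0.0305 + 0.0384 × 0.348² = 0.03515.
D = q·S·CD = 1463 × 17.8 × 0.03515 = 915.5 N

D = 916 N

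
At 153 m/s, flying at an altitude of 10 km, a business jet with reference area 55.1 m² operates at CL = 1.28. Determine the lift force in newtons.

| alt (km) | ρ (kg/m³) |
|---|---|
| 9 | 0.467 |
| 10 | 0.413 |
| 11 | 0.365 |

L = 3.41×10^5 N

At 10 km, from the table: ρ = 0.413 kg/m³.
L = ½ρv²S·CL = ½ × 0.413 × 153² × 55.1 × 1.28 = 3.41×10^5 N ≈ 341 kN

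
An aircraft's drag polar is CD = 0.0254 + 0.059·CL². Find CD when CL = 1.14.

CD = 0.102

CD = 0.0254 + 0.059 × 1.14² = 0.0254 + 0.07668 = 0.102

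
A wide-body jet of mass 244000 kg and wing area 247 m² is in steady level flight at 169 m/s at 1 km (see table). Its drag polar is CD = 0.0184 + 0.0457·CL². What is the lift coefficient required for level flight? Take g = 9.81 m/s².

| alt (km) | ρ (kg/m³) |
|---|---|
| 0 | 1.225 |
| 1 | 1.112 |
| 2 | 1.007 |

CL = 0.61

At 1 km, from the table: ρ = 1.112 kg/m³.
Level flight ⇒ L = W = m·g = 244000 × 9.81 = 2.3936×10^6 N.
q = ½ρv² = ½ × 1.112 × 169² = 15880 Pa.
CL = W/(q·S) = 2.3936×10^6 / (15880 × 247) = 0.6103.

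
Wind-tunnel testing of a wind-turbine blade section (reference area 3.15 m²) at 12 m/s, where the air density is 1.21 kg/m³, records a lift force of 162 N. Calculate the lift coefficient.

From L = ½ρv²S·CL, rearranging gives CL = 2L/(ρv²S).
CL = 2 × 162 / (1.21 × 12² × 3.15) = 0.59

CL = 0.59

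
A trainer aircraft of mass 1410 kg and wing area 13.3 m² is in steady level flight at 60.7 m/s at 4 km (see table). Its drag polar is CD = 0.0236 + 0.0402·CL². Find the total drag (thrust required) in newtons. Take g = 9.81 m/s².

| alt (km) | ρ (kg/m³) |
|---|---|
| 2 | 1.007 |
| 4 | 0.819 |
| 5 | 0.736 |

At 4 km, from the table: ρ = 0.819 kg/m³.
In steady level flight, lift balances weight: W = mg = 1410 × 9.81 = 13832 N.
Dynamic pressure q = 0.5 × 0.819 × 60.7² = 1509 Pa.
CL = W/(q·S) = 13832 / (1509 × 13.3) = 0.6893.
CD = 0.0236 + 0.0402 × 0.6893² = 0.0427.
D = q·S·CD = 1509 × 13.3 × 0.0427 = 856.9 N

D = 857 N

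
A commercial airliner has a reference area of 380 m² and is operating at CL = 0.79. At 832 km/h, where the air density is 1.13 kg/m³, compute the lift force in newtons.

L = 9.06×10^6 N

Convert speed: v = 832 km/h ÷ 3.6 = 231.1 m/s.
L = ½ρv²S·CL = ½ × 1.13 × 231.1² × 380 × 0.79 = 9.06×10^6 N ≈ 9060 kN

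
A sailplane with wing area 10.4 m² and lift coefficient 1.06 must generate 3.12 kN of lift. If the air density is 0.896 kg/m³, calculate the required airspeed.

L = ½ρv²S·CL ⇒ v = √(2L/(ρ·S·CL))
v = √(2 × 3120 / (0.896 × 10.4 × 1.06)) = √631.7 = 25.1 m/s

v = 25.1 m/s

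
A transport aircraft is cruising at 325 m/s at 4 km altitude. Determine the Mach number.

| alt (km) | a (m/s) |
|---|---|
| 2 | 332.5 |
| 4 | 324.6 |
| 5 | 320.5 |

M = 1

At 4 km, from the table: a = 324.6 m/s.
M = v/a = 325 / 324.6 = 1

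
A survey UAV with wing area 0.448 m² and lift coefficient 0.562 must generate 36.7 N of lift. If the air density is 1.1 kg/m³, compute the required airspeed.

v = 16.3 m/s

L = ½ρv²S·CL ⇒ v = √(2L/(ρ·S·CL))
v = √(2 × 36.7 / (1.1 × 0.448 × 0.562)) = √265 = 16.3 m/s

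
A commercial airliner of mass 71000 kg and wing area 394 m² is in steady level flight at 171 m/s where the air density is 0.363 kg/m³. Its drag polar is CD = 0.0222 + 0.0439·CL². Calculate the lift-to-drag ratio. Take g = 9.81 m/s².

Level flight ⇒ L = W = m·g = 71000 × 9.81 = 6.9651×10^5 N.
q = ½ρv² = ½ × 0.363 × 171² = 5307 Pa.
CL = 2W/(ρv²S) = 2×6.9651×10^5/(0.363×171²×394) = 0.3331.
CD = 0.0222 + 0.0439 × 0.3331² = 0.02707.
L/D = CL/CD = 0.3331 / 0.02707 = 12.3

L/D = 12.3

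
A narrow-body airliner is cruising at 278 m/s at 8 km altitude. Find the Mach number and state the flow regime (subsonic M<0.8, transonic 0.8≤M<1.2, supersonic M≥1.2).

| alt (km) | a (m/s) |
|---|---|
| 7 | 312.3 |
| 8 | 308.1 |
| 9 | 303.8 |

At 8 km, from the table: a = 308.1 m/s.
M = v/a = 278 / 308.1 = 0.902
M = 0.902 → transonic.

M = 0.902 (transonic)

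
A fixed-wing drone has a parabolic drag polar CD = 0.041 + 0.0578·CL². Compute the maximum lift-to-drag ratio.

(L/D)max = 10.3

For CD = CD0 + K·CL², (L/D)max occurs at CL* = √(CD0/K) and equals 1/(2√(K·CD0)).
(L/D)max = 1/(2√(0.0578 × 0.041)) = 1/(2 × 0.04868) = 10.3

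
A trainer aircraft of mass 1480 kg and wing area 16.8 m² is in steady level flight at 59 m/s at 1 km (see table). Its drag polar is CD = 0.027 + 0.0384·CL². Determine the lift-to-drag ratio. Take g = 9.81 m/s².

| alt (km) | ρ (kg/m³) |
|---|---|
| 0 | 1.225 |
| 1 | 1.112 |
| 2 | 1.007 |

L/D = 12.9

At 1 km, from the table: ρ = 1.112 kg/m³.
Level flight ⇒ L = W = m·g = 1480 × 9.81 = 14519 N.
Dynamic pressure q = 0.5 × 1.112 × 59² = 1935 Pa.
Required CL = L/(qS) = 14519/(1935·16.8) = 0.4465.
CD = 0.027 + 0.0384 × 0.4465² = 0.03466.
L/D = CL/CD = 0.4465 / 0.03466 = 12.9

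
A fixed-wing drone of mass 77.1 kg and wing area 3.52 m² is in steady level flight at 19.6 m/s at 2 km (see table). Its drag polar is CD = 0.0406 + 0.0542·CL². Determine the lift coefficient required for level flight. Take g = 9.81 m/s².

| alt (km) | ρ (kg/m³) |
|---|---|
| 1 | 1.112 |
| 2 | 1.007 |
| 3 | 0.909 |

CL = 1.11

At 2 km, from the table: ρ = 1.007 kg/m³.
Weight W = mg = 77.1 × 9.81 = 756.35 N; in level flight L = W.
q = ½ρv² = ½ × 1.007 × 19.6² = 193.4 Pa.
CL = 2W/(ρv²S) = 2×756.35/(1.007×19.6²×3.52) = 1.111.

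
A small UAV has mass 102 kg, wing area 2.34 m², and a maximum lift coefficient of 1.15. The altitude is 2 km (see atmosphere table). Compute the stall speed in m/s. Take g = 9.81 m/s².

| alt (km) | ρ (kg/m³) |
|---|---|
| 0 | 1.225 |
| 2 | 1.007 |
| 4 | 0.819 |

At 2 km, from the table: ρ = 1.007 kg/m³.
At stall, lift equals weight: L = W = m·g = 102 × 9.81 = 1001 N.
V_stall = √(2W/(ρ·S·CL,max)) = √(2 × 1001 / (1.007 × 2.34 × 1.15))
V_stall = √738.5 = 27.2 m/s

V_stall = 27.2 m/s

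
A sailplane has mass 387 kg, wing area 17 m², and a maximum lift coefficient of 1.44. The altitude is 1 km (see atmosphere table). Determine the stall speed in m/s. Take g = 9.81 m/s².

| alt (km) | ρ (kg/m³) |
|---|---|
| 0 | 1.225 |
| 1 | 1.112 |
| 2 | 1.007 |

At 1 km, from the table: ρ = 1.112 kg/m³.
Stall occurs when L = W at CL,max. W = mg = 387 × 9.81 = 3796 N.
V_stall = √(2W/(ρ·S·CL,max)) = √(2 × 3796 / (1.112 × 17 × 1.44))
V_stall = √278.9 = 16.7 m/s

V_stall = 16.7 m/s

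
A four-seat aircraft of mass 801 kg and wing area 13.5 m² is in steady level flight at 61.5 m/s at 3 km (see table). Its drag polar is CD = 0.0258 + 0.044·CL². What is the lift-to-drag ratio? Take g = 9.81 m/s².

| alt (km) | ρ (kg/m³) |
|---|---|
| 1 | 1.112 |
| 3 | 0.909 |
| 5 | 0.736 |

At 3 km, from the table: ρ = 0.909 kg/m³.
Weight W = mg = 801 × 9.81 = 7857.8 N; in level flight L = W.
q = ½ρv² = ½ × 0.909 × 61.5² = 1719 Pa.
CL = 2W/(ρv²S) = 2×7857.8/(0.909×61.5²×13.5) = 0.3386.
CD = 0.0258 + 0.044 × 0.3386² = 0.03084.
L/D = CL/CD = 0.3386 / 0.03084 = 11

L/D = 11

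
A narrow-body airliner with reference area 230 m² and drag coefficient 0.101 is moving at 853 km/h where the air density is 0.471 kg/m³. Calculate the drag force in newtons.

D = 3.07×10^5 N

Convert speed: v = 853 km/h ÷ 3.6 = 236.9 m/s.
D = ½ρv²S·CD = ½ × 0.471 × 236.9² × 230 × 0.101 = 3.07×10^5 N ≈ 307 kN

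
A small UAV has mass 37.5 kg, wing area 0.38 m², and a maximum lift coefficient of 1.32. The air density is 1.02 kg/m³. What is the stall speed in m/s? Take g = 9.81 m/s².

V_stall = 37.9 m/s

Stall occurs when L = W at CL,max. W = mg = 37.5 × 9.81 = 367.9 N.
V_stall = √(2W/(ρ·S·CL,max)) = √(2 × 367.9 / (1.02 × 0.38 × 1.32))
V_stall = √1438 = 37.9 m/s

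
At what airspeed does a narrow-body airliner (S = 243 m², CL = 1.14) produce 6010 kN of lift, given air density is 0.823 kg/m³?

v = 230 m/s

L = ½ρv²S·CL ⇒ v = √(2L/(ρ·S·CL))
v = √(2 × 6.01×10^6 / (0.823 × 243 × 1.14)) = √52720 = 230 m/s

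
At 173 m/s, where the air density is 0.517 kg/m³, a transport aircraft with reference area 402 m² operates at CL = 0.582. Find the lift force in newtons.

L = ½ρv²S·CL = ½ × 0.517 × 173² × 402 × 0.582 = 1.81×10^6 N ≈ 1810 kN

L = 1.81×10^6 N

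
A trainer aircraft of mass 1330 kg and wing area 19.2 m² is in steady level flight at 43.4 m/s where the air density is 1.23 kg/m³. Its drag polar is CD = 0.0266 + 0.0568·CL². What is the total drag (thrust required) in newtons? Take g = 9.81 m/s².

D = 1030 N

In steady level flight, lift balances weight: W = mg = 1330 × 9.81 = 13047 N.
q = ½ρv² = ½ × 1.23 × 43.4² = 1158 Pa.
Required CL = L/(qS) = 13047/(1158·19.2) = 0.5866.
CD = 0.0266 + 0.0568 × 0.5866² = 0.04615.
D = q·S·CD = 1158 × 19.2 × 0.04615 = 1026 N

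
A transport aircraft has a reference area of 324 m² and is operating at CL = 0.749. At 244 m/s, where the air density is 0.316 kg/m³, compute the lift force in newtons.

L = 2.28×10^6 N

Dynamic pressure q = ½ρv² = ½ × 0.316 × 244² = 9407 Pa.
L = q·S·CL = 9407 × 324 × 0.749 = 2.28×10^6 N ≈ 2280 kN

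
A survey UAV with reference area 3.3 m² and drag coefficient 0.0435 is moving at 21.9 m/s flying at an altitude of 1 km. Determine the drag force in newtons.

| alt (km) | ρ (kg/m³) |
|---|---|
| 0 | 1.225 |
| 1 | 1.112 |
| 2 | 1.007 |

At 1 km, from the table: ρ = 1.112 kg/m³.
D = ½ρv²S·CD = ½ × 1.112 × 21.9² × 3.3 × 0.0435 = 38.3 N

D = 38.3 N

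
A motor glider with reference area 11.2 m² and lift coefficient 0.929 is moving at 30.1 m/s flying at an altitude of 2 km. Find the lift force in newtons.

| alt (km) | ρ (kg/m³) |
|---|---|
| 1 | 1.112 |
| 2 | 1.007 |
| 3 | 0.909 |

At 2 km, from the table: ρ = 1.007 kg/m³.
Dynamic pressure q = ½ρv² = ½ × 1.007 × 30.1² = 456.2 Pa.
L = q·S·CL = 456.2 × 11.2 × 0.929 = 4750 N

L = 4750 N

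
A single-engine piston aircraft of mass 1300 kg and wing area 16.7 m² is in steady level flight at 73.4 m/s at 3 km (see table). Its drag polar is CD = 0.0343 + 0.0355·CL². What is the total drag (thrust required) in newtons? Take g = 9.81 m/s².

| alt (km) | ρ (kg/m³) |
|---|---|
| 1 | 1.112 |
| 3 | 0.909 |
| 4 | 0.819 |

At 3 km, from the table: ρ = 0.909 kg/m³.
In steady level flight, lift balances weight: W = mg = 1300 × 9.81 = 12753 N.
q = ½ρv² = ½ × 0.909 × 73.4² = 2449 Pa.
Required CL = L/(qS) = 12753/(2449·16.7) = 0.3119.
CD = 0.0343 + 0.0355 × 0.3119² = 0.03775.
D = q·S·CD = 2449 × 16.7 × 0.03775 = 1544 N

D = 1540 N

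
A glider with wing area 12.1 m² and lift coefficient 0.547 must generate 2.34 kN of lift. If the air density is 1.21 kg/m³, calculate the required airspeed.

L = ½ρv²S·CL ⇒ v = √(2L/(ρ·S·CL))
v = √(2 × 2340 / (1.21 × 12.1 × 0.547)) = √584.4 = 24.2 m/s

v = 24.2 m/s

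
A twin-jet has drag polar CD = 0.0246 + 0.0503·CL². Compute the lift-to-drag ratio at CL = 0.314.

L/D = 10.6

CD = 0.0246 + 0.0503 × 0.314² = 0.02956
L/D = CL/CD = 0.314 / 0.02956 = 10.6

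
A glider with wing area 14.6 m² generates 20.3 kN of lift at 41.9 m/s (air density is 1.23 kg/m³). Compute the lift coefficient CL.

CL = 1.29

From L = ½ρv²S·CL, rearranging gives CL = 2L/(ρv²S).
CL = 2 × 20300 / (1.23 × 41.9² × 14.6) = 1.29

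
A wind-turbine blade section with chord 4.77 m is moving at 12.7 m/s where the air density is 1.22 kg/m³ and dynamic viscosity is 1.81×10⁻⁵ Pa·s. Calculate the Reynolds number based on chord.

Re = ρ·v·c/μ = 1.22 × 12.7 × 4.77 / (1.81×10⁻⁵) = 4.08×10^6

Re = 4.08×10^6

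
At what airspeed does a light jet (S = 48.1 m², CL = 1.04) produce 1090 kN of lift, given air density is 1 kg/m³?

v = 209 m/s

L = ½ρv²S·CL ⇒ v = √(2L/(ρ·S·CL))
v = √(2 × 1.09×10^6 / (1 × 48.1 × 1.04)) = √43580 = 209 m/s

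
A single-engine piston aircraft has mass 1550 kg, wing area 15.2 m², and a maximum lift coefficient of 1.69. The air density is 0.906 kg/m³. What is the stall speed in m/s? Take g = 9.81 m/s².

V_stall = 36.1 m/s

Weight W = mg = 1550 × 9.81 = 15210 N.
From L = ½ρV²S·CL,max = W: V_stall = √(2W/(ρSCL,max)) = √(2·15210/(0.906·15.2·1.69))
V_stall = √1307 = 36.1 m/s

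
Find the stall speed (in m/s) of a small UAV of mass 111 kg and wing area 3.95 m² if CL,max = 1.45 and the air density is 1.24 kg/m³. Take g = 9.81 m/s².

Weight W = mg = 111 × 9.81 = 1089 N.
V_stall = √(2W/(ρ·S·CL,max)) = √(2 × 1089 / (1.24 × 3.95 × 1.45))
V_stall = √306.6 = 17.5 m/s

V_stall = 17.5 m/s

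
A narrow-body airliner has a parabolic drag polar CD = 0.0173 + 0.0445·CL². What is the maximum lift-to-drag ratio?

For CD = CD0 + K·CL², (L/D)max occurs at CL* = √(CD0/K) and equals 1/(2√(K·CD0)).
(L/D)max = 1/(2√(0.0445 × 0.0173)) = 1/(2 × 0.02775) = 18

(L/D)max = 18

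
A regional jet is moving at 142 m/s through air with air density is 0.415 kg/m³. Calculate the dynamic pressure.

q = 4180 Pa

q = ½ρv² = ½ × 0.415 × 142² = 4180 Pa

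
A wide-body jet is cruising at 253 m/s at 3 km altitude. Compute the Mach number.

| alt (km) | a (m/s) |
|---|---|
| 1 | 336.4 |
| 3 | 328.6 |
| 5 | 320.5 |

At 3 km, from the table: a = 328.6 m/s.
M = v/a = 253 / 328.6 = 0.77

M = 0.77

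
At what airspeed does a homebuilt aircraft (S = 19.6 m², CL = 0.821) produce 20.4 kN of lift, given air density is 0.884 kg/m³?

L = ½ρv²S·CL ⇒ v = √(2L/(ρ·S·CL))
v = √(2 × 20400 / (0.884 × 19.6 × 0.821)) = √2868 = 53.6 m/s

v = 53.6 m/s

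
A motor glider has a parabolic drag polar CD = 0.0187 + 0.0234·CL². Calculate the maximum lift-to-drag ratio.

(L/D)max = 23.9

For CD = CD0 + K·CL², (L/D)max occurs at CL* = √(CD0/K) and equals 1/(2√(K·CD0)).
(L/D)max = 1/(2√(0.0234 × 0.0187)) = 1/(2 × 0.02092) = 23.9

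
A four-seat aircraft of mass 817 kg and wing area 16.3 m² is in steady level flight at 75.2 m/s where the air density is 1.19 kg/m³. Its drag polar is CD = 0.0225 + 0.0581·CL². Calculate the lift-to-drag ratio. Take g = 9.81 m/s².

L/D = 6.16

Weight W = mg = 817 × 9.81 = 8014.8 N; in level flight L = W.
Dynamic pressure q = 0.5 × 1.19 × 75.2² = 3365 Pa.
CL = 2W/(ρv²S) = 2×8014.8/(1.19×75.2²×16.3) = 0.1461.
CD = 0.0225 + 0.0581 × 0.1461² = 0.02374.
L/D = CL/CD = 0.1461 / 0.02374 = 6.16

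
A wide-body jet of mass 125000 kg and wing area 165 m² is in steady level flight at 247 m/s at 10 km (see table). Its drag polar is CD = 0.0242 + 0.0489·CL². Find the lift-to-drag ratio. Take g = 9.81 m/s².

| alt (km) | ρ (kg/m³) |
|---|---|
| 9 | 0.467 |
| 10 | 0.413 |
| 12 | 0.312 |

L/D = 14.3

At 10 km, from the table: ρ = 0.413 kg/m³.
Level flight ⇒ L = W = m·g = 125000 × 9.81 = 1.2262×10^6 N.
q = ½ρv² = ½ × 0.413 × 247² = 12600 Pa.
CL = W/(q·S) = 1.2262×10^6 / (12600 × 165) = 0.5899.
CD = 0.0242 + 0.0489 × 0.5899² = 0.04122.
L/D = CL/CD = 0.5899 / 0.04122 = 14.3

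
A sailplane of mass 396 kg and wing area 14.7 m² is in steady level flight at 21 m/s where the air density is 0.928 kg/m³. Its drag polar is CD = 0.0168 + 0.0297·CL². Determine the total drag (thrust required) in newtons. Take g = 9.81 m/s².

D = 200 N

Weight W = mg = 396 × 9.81 = 3884.8 N; in level flight L = W.
q = ½ρv² = ½ × 0.928 × 21² = 204.6 Pa.
Required CL = L/(qS) = 3884.8/(204.6·14.7) = 1.291.
CD = 0.0168 + 0.0297 × 1.291² = 0.06634.
D = q·S·CD = 204.6 × 14.7 × 0.06634 = 199.5 N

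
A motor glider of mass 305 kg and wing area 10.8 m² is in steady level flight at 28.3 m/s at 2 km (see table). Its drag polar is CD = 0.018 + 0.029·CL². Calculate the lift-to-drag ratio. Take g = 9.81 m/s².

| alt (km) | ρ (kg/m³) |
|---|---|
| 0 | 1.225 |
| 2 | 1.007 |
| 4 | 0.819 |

L/D = 21.7

At 2 km, from the table: ρ = 1.007 kg/m³.
Weight W = mg = 305 × 9.81 = 2992.1 N; in level flight L = W.
Dynamic pressure q = 0.5 × 1.007 × 28.3² = 403.2 Pa.
CL = 2W/(ρv²S) = 2×2992.1/(1.007×28.3²×10.8) = 0.687.
CD = 0.018 + 0.029 × 0.687² = 0.03169.
L/D = CL/CD = 0.687 / 0.03169 = 21.7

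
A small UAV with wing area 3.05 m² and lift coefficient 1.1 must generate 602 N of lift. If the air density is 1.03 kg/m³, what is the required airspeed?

v = 18.7 m/s

L = ½ρv²S·CL ⇒ v = √(2L/(ρ·S·CL))
v = √(2 × 602 / (1.03 × 3.05 × 1.1)) = √348.4 = 18.7 m/s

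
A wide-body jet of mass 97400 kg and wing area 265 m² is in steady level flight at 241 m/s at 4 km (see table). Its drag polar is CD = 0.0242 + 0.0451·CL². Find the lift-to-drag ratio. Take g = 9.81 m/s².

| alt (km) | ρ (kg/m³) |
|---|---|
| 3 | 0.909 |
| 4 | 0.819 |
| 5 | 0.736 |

L/D = 6.01

At 4 km, from the table: ρ = 0.819 kg/m³.
Level flight ⇒ L = W = m·g = 97400 × 9.81 = 9.5549×10^5 N.
Dynamic pressure q = 0.5 × 0.819 × 241² = 23780 Pa.
Required CL = L/(qS) = 9.5549×10^5/(23780·265) = 0.1516.
CD = 0.0242 + 0.0451 × 0.1516² = 0.02524.
L/D = CL/CD = 0.1516 / 0.02524 = 6.01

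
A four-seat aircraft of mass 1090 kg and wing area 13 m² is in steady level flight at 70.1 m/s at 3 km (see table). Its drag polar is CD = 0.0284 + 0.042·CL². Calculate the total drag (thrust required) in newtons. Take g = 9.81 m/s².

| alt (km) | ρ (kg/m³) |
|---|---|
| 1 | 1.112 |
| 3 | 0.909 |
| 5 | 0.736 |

D = 990 N

At 3 km, from the table: ρ = 0.909 kg/m³.
Level flight ⇒ L = W = m·g = 1090 × 9.81 = 10693 N.
Dynamic pressure q = 0.5 × 0.909 × 70.1² = 2233 Pa.
Required CL = L/(qS) = 10693/(2233·13) = 0.3683.
CD = 0.0284 + 0.042 × 0.3683² = 0.0341.
D = q·S·CD = 2233 × 13 × 0.0341 = 990 N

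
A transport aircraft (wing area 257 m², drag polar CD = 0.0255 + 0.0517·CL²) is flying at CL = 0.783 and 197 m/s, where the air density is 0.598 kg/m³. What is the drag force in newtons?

D = 1.71×10^5 N

CD = 0.0255 + 0.0517 × 0.783² = 0.0572
D = ½ρv²S·CD = ½ × 0.598 × 197² × 257 × 0.0572 = 1.71×10^5 N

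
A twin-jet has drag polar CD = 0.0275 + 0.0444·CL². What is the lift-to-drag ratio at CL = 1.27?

L/D = 12.8

CD = 0.0275 + 0.0444 × 1.27² = 0.09911
L/D = CL/CD = 1.27 / 0.09911 = 12.8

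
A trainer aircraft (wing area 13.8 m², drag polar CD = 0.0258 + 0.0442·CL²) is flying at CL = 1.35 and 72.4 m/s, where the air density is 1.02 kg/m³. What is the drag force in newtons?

D = 3920 N

CD = 0.0258 + 0.0442 × 1.35² = 0.1064
D = ½ρv²S·CD = ½ × 1.02 × 72.4² × 13.8 × 0.1064 = 3920 N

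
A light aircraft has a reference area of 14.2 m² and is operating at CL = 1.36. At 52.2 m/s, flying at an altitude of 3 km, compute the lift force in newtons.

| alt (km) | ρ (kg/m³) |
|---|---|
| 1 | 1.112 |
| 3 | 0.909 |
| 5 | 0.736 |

L = 23900 N

At 3 km, from the table: ρ = 0.909 kg/m³.
Dynamic pressure q = ½ρv² = ½ × 0.909 × 52.2² = 1238 Pa.
L = q·S·CL = 1238 × 14.2 × 1.36 = 23900 N ≈ 23.9 kN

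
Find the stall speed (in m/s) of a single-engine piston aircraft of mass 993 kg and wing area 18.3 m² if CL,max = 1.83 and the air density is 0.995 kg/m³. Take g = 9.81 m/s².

V_stall = 24.2 m/s

Weight W = mg = 993 × 9.81 = 9741 N.
V_stall = √(2W/(ρ·S·CL,max)) = √(2 × 9741 / (0.995 × 18.3 × 1.83))
V_stall = √584.7 = 24.2 m/s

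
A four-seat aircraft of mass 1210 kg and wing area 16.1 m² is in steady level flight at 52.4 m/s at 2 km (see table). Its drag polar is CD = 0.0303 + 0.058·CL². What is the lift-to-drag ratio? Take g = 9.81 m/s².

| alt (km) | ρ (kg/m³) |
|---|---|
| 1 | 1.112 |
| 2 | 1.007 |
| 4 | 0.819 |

At 2 km, from the table: ρ = 1.007 kg/m³.
Weight W = mg = 1210 × 9.81 = 11870 N; in level flight L = W.
Dynamic pressure q = 0.5 × 1.007 × 52.4² = 1382 Pa.
CL = 2W/(ρv²S) = 2×11870/(1.007×52.4²×16.1) = 0.5333.
CD = 0.0303 + 0.058 × 0.5333² = 0.0468.
L/D = CL/CD = 0.5333 / 0.0468 = 11.4

L/D = 11.4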